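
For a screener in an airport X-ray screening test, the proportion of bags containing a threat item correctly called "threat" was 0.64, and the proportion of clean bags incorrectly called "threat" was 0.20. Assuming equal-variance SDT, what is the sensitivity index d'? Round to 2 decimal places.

Φ⁻¹(H) = 0.3585
Φ⁻¹(FA) = -0.8416
d' = z(H) − z(FA) = 0.3585 − (-0.8416) = 1.2001

d' = 1.20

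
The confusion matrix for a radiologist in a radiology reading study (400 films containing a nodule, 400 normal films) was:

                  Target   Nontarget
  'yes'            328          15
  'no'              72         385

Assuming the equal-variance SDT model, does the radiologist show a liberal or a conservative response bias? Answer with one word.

z(H) = 0.915, z(FA) = -1.780
c = −½·(z(H) + z(FA)) = 0.4325
c > 0 → conservative criterion (biased toward responding “no”).

conservative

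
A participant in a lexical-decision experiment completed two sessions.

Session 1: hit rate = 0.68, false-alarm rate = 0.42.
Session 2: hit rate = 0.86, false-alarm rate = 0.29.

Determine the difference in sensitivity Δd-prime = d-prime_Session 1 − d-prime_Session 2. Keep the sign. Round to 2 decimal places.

Δd-prime = -0.96

Session 1: z(0.68) = 0.468, z(0.42) = -0.202, d' = 0.670
Session 2: z(0.86) = 1.080, z(0.29) = -0.553, d' = 1.633
Δd' = d'_Session 1 − d'_Session 2 = 0.670 − 1.633 = -0.963
Session 2 has the higher sensitivity.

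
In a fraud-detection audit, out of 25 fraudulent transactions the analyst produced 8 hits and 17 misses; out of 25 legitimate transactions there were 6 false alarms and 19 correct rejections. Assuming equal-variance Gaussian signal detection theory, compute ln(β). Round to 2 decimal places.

ln β = 0.14

H = 8/25 = 0.3200
FA = 6/25 = 0.2400
Φ⁻¹(H) = Φ⁻¹(0.3200) = -0.468
Φ⁻¹(FA) = Φ⁻¹(0.2400) = -0.706
ln β = −½·[z(H)² − z(FA)²] = −0.5 × (0.219 − 0.498) = 0.1395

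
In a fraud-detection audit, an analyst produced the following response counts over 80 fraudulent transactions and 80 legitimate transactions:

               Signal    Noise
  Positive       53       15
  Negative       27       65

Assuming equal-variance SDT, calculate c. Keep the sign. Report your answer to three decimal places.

c = 0.234

H = 53/80 = 0.6625
FA = 15/80 = 0.1875
z(H) = z(0.6625) = 0.4193
z(FA) = z(0.1875) = -0.8871
c = −½·[z(H) + z(FA)] = −0.5 × (0.4193 + (-0.8871)) = 0.2339
c > 0: the analyst has a conservative response bias.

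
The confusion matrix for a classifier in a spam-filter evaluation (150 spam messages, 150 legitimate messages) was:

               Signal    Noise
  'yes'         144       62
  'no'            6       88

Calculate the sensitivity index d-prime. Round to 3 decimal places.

d-prime = 1.970

H = 144/150 = 0.9600
FA = 62/150 = 0.4133
Φ⁻¹(H) = Φ⁻¹(0.9600) = 1.7507
Φ⁻¹(FA) = Φ⁻¹(0.4133) = -0.2191
d' = z(H) − z(FA) = 1.7507 − (-0.2191) = 1.9698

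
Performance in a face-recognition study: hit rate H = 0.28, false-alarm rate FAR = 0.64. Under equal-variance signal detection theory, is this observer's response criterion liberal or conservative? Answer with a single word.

conservative

z(H) = -0.583, z(FA) = 0.358
c = −½·(z(H) + z(FA)) = 0.1125
c > 0 → conservative criterion (biased toward responding “no”).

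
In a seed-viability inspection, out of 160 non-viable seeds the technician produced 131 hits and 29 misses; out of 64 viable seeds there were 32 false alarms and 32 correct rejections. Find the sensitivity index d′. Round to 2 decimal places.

d′ = 0.91

H = 131/160 = 0.8187
FA = 32/64 = 0.5000
z(H) = 0.910
z(FA) = 0.000
d' = z(H) − z(FA) = 0.910 − 0.000 = 0.910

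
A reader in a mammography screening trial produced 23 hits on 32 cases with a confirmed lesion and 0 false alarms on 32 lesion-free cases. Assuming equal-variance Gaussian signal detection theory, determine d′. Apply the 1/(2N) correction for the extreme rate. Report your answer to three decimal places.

d′ = 2.733

The false-alarm rate is 0/32 = 0, so apply the 1/(2N) correction: FA → 1/(2·32) = 0.01562.
z(H) = z(0.71875) = 0.5791
z(FA) = z(0.01562) = -2.1540
d' = 0.5791 − (-2.1540) = 2.7331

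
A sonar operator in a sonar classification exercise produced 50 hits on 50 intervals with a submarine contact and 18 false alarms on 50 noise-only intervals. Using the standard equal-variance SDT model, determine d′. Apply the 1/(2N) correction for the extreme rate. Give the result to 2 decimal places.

d′ = 2.68

The hit rate is 50/50 = 1, so apply the 1/(2N) correction: H → 1 − 1/(2·50) = 0.99000.
z(H) = z(0.99000) = 2.326
z(FA) = z(0.36000) = -0.358
d' = 2.326 − (-0.358) = 2.684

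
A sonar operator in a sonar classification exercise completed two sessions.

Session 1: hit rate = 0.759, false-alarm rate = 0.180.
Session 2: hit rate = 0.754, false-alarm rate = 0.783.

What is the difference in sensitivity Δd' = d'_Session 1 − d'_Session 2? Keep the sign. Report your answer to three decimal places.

Δd' = 1.714

Session 1: z(0.759) = 0.7031, z(0.180) = -0.9154, d' = 1.6185
Session 2: z(0.754) = 0.6871, z(0.783) = 0.7824, d' = -0.0953
Δd' = d'_Session 1 − d'_Session 2 = 1.6185 − (-0.0953) = 1.7138
Session 1 has the higher sensitivity.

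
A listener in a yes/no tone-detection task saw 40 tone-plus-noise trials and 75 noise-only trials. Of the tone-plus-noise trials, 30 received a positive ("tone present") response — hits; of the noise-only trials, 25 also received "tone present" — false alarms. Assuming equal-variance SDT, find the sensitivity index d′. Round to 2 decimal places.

d′ = 1.11

H = 30/40 = 0.7500
FA = 25/75 = 0.3333
z(H) = 0.674
z(FA) = -0.431
d' = z(H) − z(FA) = 0.674 − (-0.431) = 1.105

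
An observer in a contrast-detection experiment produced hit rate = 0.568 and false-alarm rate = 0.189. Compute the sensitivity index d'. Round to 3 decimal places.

z(H) = z(0.568) = 0.1713
z(FA) = z(0.189) = -0.8816
d' = z(H) − z(FA) = 0.1713 − (-0.8816) = 1.0529

d' = 1.053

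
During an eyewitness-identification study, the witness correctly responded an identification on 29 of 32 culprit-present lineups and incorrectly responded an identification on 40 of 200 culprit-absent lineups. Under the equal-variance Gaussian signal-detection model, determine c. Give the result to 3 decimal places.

H = 29/32 = 0.9062
FA = 40/200 = 0.2000
z(H) = z(0.9062) = 1.3177
z(FA) = z(0.2000) = -0.8416
c = −½·[z(H) + z(FA)] = −0.5 × (1.3177 + (-0.8416)) = -0.23805
c < 0: the witness has a liberal response bias.

c = -0.238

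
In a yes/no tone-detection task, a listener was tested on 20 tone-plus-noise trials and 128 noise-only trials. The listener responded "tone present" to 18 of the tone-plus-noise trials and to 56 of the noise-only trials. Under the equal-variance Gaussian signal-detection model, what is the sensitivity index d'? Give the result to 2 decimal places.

H = 18/20 = 0.9000
FA = 56/128 = 0.4375
z(H) = 1.282
z(FA) = -0.157
d' = z(H) − z(FA) = 1.282 − (-0.157) = 1.439

d' = 1.44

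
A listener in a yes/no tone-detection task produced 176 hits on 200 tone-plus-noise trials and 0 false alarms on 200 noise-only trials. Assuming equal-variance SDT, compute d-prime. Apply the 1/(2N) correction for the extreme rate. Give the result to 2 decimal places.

The false-alarm rate is 0/200 = 0, so apply the 1/(2N) correction: FA → 1/(2·200) = 0.00250.
z(H) = z(0.88000) = 1.175
z(FA) = z(0.00250) = -2.807
d' = 1.175 − (-2.807) = 3.982

d-prime = 3.98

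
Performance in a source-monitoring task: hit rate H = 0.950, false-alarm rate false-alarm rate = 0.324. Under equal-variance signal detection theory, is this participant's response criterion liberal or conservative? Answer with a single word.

z(H) = 1.645, z(FA) = -0.457
c = −½·(z(H) + z(FA)) = -0.594
c < 0 → liberal criterion (biased toward responding “yes”).

liberal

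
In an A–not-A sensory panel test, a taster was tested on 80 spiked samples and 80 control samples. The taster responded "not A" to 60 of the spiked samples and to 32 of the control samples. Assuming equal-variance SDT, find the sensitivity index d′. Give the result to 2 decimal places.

d′ = 0.93

H = 60/80 = 0.7500
FA = 32/80 = 0.4000
z(0.7500) = 0.6745, z(0.4000) = -0.2533
d' = z(H) − z(FA) = 0.6745 − (-0.2533) = 0.9278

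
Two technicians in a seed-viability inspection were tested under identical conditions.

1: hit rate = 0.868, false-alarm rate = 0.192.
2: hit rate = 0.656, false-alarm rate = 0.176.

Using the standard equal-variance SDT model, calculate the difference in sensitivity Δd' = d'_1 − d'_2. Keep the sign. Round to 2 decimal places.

1: z(0.868) = 1.117, z(0.192) = -0.871, d' = 1.988
2: z(0.656) = 0.402, z(0.176) = -0.931, d' = 1.333
Δd' = d'_1 − d'_2 = 1.988 − 1.333 = 0.655
1 has the higher sensitivity.

Δd' = 0.66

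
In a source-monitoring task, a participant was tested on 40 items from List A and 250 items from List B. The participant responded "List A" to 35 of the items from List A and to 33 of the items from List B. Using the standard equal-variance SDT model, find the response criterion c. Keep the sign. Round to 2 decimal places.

c = -0.02

H = 35/40 = 0.8750
FA = 33/250 = 0.1320
Φ⁻¹(0.8750) = 1.1503, Φ⁻¹(0.1320) = -1.1170
c = −½·[z(H) + z(FA)] = −0.5 × (1.1503 + (-1.1170)) = -0.01665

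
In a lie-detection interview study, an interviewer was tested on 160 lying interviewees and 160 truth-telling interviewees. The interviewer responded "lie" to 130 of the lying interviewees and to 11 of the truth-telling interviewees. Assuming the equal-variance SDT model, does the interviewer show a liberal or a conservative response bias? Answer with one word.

conservative

z(H) = 0.887, z(FA) = -1.485
c = −½·(z(H) + z(FA)) = 0.299
c > 0 → conservative criterion (biased toward responding “no”).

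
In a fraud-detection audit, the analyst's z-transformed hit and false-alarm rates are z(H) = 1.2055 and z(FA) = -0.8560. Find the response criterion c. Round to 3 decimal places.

c = -0.175

c = −½·[z(H) + z(FA)] = −½·(1.2055 + (-0.8560)) = -0.17475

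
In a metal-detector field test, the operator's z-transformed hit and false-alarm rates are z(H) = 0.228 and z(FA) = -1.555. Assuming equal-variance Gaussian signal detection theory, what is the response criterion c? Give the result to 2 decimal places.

c = −½·[z(H) + z(FA)] = −½·(0.228 + (-1.555)) = 0.6635

c = 0.66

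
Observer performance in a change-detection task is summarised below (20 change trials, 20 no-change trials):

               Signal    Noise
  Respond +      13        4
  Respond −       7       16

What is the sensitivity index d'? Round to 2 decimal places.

H = 13/20 = 0.6500
FA = 4/20 = 0.2000
Φ⁻¹(H) = Φ⁻¹(0.6500) = 0.3853
Φ⁻¹(FA) = Φ⁻¹(0.2000) = -0.8416
d' = z(H) − z(FA) = 0.3853 − (-0.8416) = 1.2269

d' = 1.23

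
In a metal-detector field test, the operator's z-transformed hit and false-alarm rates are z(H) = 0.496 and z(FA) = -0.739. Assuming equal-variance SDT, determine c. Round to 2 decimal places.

c = 0.12

c = −½·[z(H) + z(FA)] = −½·(0.496 + (-0.739)) = 0.1215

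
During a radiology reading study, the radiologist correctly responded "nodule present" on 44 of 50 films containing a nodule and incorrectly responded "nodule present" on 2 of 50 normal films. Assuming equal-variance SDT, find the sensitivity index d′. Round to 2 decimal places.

H = 44/50 = 0.8800
FA = 2/50 = 0.0400
z(0.8800) = 1.1750, z(0.0400) = -1.7507
d' = z(H) − z(FA) = 1.1750 − (-1.7507) = 2.9257

d′ = 2.93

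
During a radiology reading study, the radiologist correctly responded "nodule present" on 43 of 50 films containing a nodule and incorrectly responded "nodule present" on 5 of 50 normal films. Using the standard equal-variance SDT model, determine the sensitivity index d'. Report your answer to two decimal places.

d' = 2.36

H = 43/50 = 0.8600
FA = 5/50 = 0.1000
Φ⁻¹(H) = 1.080
Φ⁻¹(FA) = -1.282
d' = z(H) − z(FA) = 1.080 − (-1.282) = 2.362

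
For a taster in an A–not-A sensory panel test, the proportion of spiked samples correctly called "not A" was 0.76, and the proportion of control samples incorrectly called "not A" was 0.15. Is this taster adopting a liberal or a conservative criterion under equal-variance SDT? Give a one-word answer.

z(H) = 0.706, z(FA) = -1.036
c = −½·(z(H) + z(FA)) = 0.165
c > 0 → conservative criterion (biased toward responding “no”).

conservative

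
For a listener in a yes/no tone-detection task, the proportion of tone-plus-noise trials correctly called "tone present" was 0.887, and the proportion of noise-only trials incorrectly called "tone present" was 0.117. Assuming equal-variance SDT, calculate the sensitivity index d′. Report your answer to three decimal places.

d′ = 2.401

Φ⁻¹(H) = 1.2107
Φ⁻¹(FA) = -1.1901
d' = z(H) − z(FA) = 1.2107 − (-1.1901) = 2.4008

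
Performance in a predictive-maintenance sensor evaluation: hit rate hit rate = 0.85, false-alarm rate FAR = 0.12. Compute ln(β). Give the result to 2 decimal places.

z(0.85) = 1.036, z(0.12) = -1.175
ln β = −½·[z(H)² − z(FA)²] = −0.5 × (1.073 − 1.381) = 0.154

ln β = 0.15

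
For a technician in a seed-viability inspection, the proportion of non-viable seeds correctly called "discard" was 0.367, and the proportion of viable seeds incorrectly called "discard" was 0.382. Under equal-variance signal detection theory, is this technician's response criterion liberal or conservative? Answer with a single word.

conservative

z(H) = -0.340, z(FA) = -0.300
c = −½·(z(H) + z(FA)) = 0.320
c > 0 → conservative criterion (biased toward responding “no”).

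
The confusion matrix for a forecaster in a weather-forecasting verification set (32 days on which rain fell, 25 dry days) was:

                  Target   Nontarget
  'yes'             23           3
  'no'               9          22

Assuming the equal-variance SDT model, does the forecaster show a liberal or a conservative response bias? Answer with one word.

z(H) = 0.579, z(FA) = -1.175
c = −½·(z(H) + z(FA)) = 0.298
c > 0 → conservative criterion (biased toward responding “no”).

conservative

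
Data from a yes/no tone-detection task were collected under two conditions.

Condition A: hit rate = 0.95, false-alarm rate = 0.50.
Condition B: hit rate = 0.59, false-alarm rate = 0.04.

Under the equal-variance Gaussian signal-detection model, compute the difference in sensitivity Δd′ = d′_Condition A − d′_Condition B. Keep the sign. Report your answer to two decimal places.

Δd′ = -0.33

Condition A: z(0.95) = 1.645, z(0.50) = 0.000, d' = 1.645
Condition B: z(0.59) = 0.228, z(0.04) = -1.751, d' = 1.979
Δd' = d'_Condition A − d'_Condition B = 1.645 − 1.979 = -0.334
Condition B has the higher sensitivity.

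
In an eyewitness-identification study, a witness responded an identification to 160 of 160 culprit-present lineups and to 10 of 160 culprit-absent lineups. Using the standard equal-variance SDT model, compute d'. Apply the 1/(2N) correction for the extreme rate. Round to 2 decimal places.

d' = 4.27

The hit rate is 160/160 = 1, so apply the 1/(2N) correction: H → 1 − 1/(2·160) = 0.99687.
z(H) = z(0.99687) = 2.734
z(FA) = z(0.06250) = -1.534
d' = 2.734 − (-1.534) = 4.268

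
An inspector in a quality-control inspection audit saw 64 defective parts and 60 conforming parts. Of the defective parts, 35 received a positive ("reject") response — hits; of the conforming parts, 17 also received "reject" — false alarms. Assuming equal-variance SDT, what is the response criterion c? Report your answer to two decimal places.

H = 35/64 = 0.5469
FA = 17/60 = 0.2833
Φ⁻¹(H) = Φ⁻¹(0.5469) = 0.1178
Φ⁻¹(FA) = Φ⁻¹(0.2833) = -0.5731
c = −½·[z(H) + z(FA)] = −0.5 × (0.1178 + (-0.5731)) = 0.22765

c = 0.23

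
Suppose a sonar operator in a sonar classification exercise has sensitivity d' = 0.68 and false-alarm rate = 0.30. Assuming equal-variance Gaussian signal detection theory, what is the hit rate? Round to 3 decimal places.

z(false-alarm rate) = z(0.30) = -0.5244
z(H) = z(FA) + d' = -0.5244 + 0.68 = 0.1556
hit rate = Φ(0.1556) = 0.5618

hit rate = 0.562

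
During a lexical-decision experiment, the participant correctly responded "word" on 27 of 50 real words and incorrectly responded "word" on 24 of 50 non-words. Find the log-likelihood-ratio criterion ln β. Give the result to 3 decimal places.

H = 27/50 = 0.5400
FA = 24/50 = 0.4800
Φ⁻¹(H) = 0.1004
Φ⁻¹(FA) = -0.0502
ln β = −½·[z(H)² − z(FA)²] = −0.5 × (0.0101 − 0.0025) = -0.0038

ln β = -0.004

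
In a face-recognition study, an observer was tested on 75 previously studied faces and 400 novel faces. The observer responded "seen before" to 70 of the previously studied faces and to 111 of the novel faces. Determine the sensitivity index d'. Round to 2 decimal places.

H = 70/75 = 0.9333
FA = 111/400 = 0.2775
z(0.9333) = 1.5008, z(0.2775) = -0.5903
d' = z(H) − z(FA) = 1.5008 − (-0.5903) = 2.0911

d' = 2.09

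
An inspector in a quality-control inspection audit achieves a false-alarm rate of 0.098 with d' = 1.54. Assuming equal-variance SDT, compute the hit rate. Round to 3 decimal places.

hit rate = 0.598

z(false-alarm rate) = z(0.098) = -1.2930
z(H) = z(FA) + d' = -1.2930 + 1.54 = 0.2470
hit rate = Φ(0.2470) = 0.5975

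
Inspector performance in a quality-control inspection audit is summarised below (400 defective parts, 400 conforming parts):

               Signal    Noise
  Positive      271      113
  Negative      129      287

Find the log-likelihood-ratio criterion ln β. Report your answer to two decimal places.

ln β = 0.06

H = 271/400 = 0.6775
FA = 113/400 = 0.2825
z(H) = z(0.6775) = 0.461
z(FA) = z(0.2825) = -0.575
ln β = −½·[z(H)² − z(FA)²] = −0.5 × (0.213 − 0.331) = 0.059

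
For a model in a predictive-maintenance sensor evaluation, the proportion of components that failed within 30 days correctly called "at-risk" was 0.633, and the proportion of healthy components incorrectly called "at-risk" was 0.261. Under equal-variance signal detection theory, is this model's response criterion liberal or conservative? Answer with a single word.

conservative

z(H) = 0.340, z(FA) = -0.640
c = −½·(z(H) + z(FA)) = 0.150
c > 0 → conservative criterion (biased toward responding “no”).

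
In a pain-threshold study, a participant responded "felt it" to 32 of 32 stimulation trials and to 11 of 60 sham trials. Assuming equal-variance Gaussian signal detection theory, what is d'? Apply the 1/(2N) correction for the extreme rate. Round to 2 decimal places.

d' = 3.06

The hit rate is 32/32 = 1, so apply the 1/(2N) correction: H → 1 − 1/(2·32) = 0.98438.
z(H) = z(0.98438) = 2.154
z(FA) = z(0.18333) = -0.903
d' = 2.154 − (-0.903) = 3.057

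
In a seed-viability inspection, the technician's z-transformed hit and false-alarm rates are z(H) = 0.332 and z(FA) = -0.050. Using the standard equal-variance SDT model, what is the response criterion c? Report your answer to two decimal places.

c = −½·[z(H) + z(FA)] = −½·(0.332 + (-0.050)) = -0.141

c = -0.14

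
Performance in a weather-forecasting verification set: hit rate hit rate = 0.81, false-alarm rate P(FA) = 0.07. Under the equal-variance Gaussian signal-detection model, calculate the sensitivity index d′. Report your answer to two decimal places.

d′ = 2.35

Φ⁻¹(H) = 0.8779
Φ⁻¹(FA) = -1.4758
d' = z(H) − z(FA) = 0.8779 − (-1.4758) = 2.3537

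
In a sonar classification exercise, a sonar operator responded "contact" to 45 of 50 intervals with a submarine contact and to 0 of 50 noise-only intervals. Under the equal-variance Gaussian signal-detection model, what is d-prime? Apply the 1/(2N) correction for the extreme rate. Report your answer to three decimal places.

The false-alarm rate is 0/50 = 0, so apply the 1/(2N) correction: FA → 1/(2·50) = 0.01000.
z(H) = z(0.90000) = 1.2816
z(FA) = z(0.01000) = -2.3263
d' = 1.2816 − (-2.3263) = 3.6079

d-prime = 3.608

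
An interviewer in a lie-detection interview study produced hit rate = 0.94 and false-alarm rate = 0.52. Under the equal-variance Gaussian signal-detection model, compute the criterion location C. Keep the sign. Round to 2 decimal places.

C = -0.80

z(H) = z(0.94) = 1.5548
z(FA) = z(0.52) = 0.0502
c = −½·[z(H) + z(FA)] = −0.5 × (1.5548 + 0.0502) = -0.8025
c < 0: the interviewer has a liberal response bias.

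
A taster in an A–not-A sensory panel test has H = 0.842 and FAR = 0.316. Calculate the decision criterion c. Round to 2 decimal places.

z(0.842) = 1.003, z(0.316) = -0.479
c = −½·[z(H) + z(FA)] = −0.5 × (1.003 + (-0.479)) = -0.262

c = -0.26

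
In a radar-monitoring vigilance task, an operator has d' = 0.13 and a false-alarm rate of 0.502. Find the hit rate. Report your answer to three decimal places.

z(false-alarm rate) = z(0.502) = 0.0050
z(H) = z(FA) + d' = 0.0050 + 0.13 = 0.1350
hit rate = Φ(0.1350) = 0.5537

hit rate = 0.554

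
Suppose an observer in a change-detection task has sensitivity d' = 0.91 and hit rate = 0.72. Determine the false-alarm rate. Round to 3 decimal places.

z(hit rate) = z(0.72) = 0.5828
z(FA) = z(H) − d' = 0.5828 − 0.91 = -0.3272
false-alarm rate = Φ(-0.3272) = 0.3718

false-alarm rate = 0.372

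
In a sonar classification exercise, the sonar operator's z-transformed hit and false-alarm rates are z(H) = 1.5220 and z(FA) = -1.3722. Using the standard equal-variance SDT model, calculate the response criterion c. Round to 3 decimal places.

c = −½·[z(H) + z(FA)] = −½·(1.5220 + (-1.3722)) = -0.0749
c < 0: the sonar operator has a liberal response bias.

c = -0.075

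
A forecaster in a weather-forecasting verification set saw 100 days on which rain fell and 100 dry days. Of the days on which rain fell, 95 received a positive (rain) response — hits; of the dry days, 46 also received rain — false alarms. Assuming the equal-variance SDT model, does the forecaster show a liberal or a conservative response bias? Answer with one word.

z(H) = 1.645, z(FA) = -0.100
c = −½·(z(H) + z(FA)) = -0.7725
c < 0 → liberal criterion (biased toward responding “yes”).

liberal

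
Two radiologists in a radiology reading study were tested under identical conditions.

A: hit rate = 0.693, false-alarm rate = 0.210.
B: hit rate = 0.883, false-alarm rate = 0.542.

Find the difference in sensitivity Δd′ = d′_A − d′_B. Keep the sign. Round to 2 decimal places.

A: z(0.693) = 0.504, z(0.210) = -0.806, d' = 1.310
B: z(0.883) = 1.190, z(0.542) = 0.105, d' = 1.085
Δd' = d'_A − d'_B = 1.310 − 1.085 = 0.225
A has the higher sensitivity.

Δd′ = 0.23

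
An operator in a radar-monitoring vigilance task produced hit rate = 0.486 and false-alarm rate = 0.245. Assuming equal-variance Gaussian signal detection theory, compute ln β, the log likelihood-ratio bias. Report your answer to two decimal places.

z(H) = z(0.486) = -0.035
z(FA) = z(0.245) = -0.690
ln β = −½·[z(H)² − z(FA)²] = −0.5 × (0.001 − 0.476) = 0.2375

ln β = 0.24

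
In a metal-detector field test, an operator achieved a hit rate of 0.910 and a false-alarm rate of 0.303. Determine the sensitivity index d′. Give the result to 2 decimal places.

Φ⁻¹(0.910) = 1.3408, Φ⁻¹(0.303) = -0.5158
d' = z(H) − z(FA) = 1.3408 − (-0.5158) = 1.8566

d′ = 1.86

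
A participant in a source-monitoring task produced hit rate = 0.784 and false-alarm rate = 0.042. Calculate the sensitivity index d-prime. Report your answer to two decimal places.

z(0.784) = 0.786, z(0.042) = -1.728
d' = z(H) − z(FA) = 0.786 − (-1.728) = 2.514

d-prime = 2.51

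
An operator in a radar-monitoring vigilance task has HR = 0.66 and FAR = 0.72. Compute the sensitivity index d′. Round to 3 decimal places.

d′ = -0.170

z(H) = z(0.66) = 0.4125
z(FA) = z(0.72) = 0.5828
d' = z(H) − z(FA) = 0.4125 − 0.5828 = -0.1703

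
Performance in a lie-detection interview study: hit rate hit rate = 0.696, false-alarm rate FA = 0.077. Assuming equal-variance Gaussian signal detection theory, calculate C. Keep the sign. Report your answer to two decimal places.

C = 0.46

z(0.696) = 0.5129, z(0.077) = -1.4255
c = −½·[z(H) + z(FA)] = −0.5 × (0.5129 + (-1.4255)) = 0.4563
c > 0: the interviewer has a conservative response bias.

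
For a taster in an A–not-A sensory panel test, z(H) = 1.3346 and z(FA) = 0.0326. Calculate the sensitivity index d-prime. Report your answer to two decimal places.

d-prime = 1.30

d' = z(H) − z(FA) = 1.3346 − 0.0326 = 1.3020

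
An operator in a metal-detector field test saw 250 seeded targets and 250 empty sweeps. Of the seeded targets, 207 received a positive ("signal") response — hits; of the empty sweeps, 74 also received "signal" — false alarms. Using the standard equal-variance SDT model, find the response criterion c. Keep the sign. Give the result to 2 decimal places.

c = -0.21

H = 207/250 = 0.8280
FA = 74/250 = 0.2960
Φ⁻¹(0.8280) = 0.9463, Φ⁻¹(0.2960) = -0.5359
c = −½·[z(H) + z(FA)] = −0.5 × (0.9463 + (-0.5359)) = -0.2052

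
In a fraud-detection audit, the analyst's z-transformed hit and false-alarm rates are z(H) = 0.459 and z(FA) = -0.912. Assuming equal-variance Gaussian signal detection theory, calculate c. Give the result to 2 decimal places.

c = −½·[z(H) + z(FA)] = −½·(0.459 + (-0.912)) = 0.2265
c > 0: the analyst has a conservative response bias.

c = 0.23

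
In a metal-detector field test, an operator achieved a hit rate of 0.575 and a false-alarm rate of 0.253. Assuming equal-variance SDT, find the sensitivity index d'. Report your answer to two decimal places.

z(0.575) = 0.1891, z(0.253) = -0.6651
d' = z(H) − z(FA) = 0.1891 − (-0.6651) = 0.8542

d' = 0.85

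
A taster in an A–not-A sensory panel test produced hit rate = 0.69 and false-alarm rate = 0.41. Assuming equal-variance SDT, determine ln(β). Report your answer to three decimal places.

ln β = -0.097

z(0.69) = 0.4959, z(0.41) = -0.2275
ln β = −½·[z(H)² − z(FA)²] = −0.5 × (0.2459 − 0.0518) = -0.09705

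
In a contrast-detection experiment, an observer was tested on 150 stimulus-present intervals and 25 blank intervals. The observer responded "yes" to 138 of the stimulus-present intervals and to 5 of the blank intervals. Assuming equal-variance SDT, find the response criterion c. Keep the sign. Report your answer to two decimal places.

c = -0.28

H = 138/150 = 0.9200
FA = 5/25 = 0.2000
z(H) = z(0.9200) = 1.4051
z(FA) = z(0.2000) = -0.8416
c = −½·[z(H) + z(FA)] = −0.5 × (1.4051 + (-0.8416)) = -0.28175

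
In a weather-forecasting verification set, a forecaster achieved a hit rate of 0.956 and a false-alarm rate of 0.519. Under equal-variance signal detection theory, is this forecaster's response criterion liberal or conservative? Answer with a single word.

z(H) = 1.706, z(FA) = 0.048
c = −½·(z(H) + z(FA)) = -0.877
c < 0 → liberal criterion (biased toward responding “yes”).

liberal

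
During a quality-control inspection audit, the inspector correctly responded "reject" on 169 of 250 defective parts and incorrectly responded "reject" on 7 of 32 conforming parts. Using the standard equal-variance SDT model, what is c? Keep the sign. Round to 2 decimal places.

c = 0.16

H = 169/250 = 0.6760
FA = 7/32 = 0.2188
z(H) = 0.457
z(FA) = -0.776
c = −½·[z(H) + z(FA)] = −0.5 × (0.457 + (-0.776)) = 0.1595
c > 0: the inspector has a conservative response bias.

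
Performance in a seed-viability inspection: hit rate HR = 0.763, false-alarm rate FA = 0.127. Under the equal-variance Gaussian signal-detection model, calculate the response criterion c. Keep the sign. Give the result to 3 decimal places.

Φ⁻¹(0.763) = 0.7160, Φ⁻¹(0.127) = -1.1407
c = −½·[z(H) + z(FA)] = −0.5 × (0.7160 + (-1.1407)) = 0.21235

c = 0.212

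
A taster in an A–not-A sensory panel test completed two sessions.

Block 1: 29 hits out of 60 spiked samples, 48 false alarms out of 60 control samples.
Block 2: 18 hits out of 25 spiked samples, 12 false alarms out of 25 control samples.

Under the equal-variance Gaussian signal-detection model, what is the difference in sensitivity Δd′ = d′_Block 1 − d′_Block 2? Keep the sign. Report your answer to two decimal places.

Δd′ = -1.52

Block 1: z(0.4833) = -0.042, z(0.8000) = 0.842, d' = -0.884
Block 2: z(0.7200) = 0.583, z(0.4800) = -0.050, d' = 0.633
Δd' = d'_Block 1 − d'_Block 2 = -0.884 − 0.633 = -1.517
Block 2 has the higher sensitivity.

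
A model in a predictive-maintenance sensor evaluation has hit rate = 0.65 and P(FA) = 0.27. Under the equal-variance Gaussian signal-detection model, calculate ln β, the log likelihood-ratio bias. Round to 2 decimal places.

ln β = 0.11

z(H) = 0.385
z(FA) = -0.613
ln β = −½·[z(H)² − z(FA)²] = −0.5 × (0.148 − 0.376) = 0.114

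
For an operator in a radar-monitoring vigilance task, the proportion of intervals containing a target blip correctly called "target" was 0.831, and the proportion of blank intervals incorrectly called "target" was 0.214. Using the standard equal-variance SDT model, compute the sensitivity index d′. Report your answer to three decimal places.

z(0.831) = 0.9581, z(0.214) = -0.7926
d' = z(H) − z(FA) = 0.9581 − (-0.7926) = 1.7507

d′ = 1.751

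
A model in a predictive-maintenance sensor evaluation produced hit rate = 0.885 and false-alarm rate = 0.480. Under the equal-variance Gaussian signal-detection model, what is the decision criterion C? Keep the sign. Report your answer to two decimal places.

C = -0.58

Φ⁻¹(H) = Φ⁻¹(0.885) = 1.200
Φ⁻¹(FA) = Φ⁻¹(0.480) = -0.050
c = −½·[z(H) + z(FA)] = −0.5 × (1.200 + (-0.050)) = -0.575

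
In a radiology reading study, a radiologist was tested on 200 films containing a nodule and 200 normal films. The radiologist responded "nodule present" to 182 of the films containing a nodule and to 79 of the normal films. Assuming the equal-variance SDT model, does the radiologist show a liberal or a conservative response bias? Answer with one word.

liberal

z(H) = 1.341, z(FA) = -0.266
c = −½·(z(H) + z(FA)) = -0.5375
c < 0 → liberal criterion (biased toward responding “yes”).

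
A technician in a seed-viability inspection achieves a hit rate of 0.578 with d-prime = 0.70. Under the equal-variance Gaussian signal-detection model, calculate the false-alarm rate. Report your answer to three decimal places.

z(hit rate) = z(0.578) = 0.1968
z(FA) = z(H) − d' = 0.1968 − 0.70 = -0.5032
false-alarm rate = Φ(-0.5032) = 0.3074

false-alarm rate = 0.307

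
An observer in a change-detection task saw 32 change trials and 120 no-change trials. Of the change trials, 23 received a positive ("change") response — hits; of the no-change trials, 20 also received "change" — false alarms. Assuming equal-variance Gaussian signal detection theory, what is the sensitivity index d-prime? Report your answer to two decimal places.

d-prime = 1.55

H = 23/32 = 0.7188
FA = 20/120 = 0.1667
Φ⁻¹(0.7188) = 0.5793, Φ⁻¹(0.1667) = -0.9673
d' = z(H) − z(FA) = 0.5793 − (-0.9673) = 1.5466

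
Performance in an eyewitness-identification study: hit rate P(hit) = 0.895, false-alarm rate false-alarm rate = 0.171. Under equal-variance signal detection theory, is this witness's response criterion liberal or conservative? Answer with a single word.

liberal

z(H) = 1.254, z(FA) = -0.950
c = −½·(z(H) + z(FA)) = -0.152
c < 0 → liberal criterion (biased toward responding “yes”).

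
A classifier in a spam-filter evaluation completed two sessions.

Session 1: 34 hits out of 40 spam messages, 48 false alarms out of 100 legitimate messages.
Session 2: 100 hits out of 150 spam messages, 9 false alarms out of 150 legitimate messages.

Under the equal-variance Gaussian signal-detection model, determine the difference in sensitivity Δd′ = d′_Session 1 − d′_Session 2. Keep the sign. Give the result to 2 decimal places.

Session 1: z(0.8500) = 1.036, z(0.4800) = -0.050, d' = 1.086
Session 2: z(0.6667) = 0.431, z(0.0600) = -1.555, d' = 1.986
Δd' = d'_Session 1 − d'_Session 2 = 1.086 − 1.986 = -0.900
Session 2 has the higher sensitivity.

Δd′ = -0.90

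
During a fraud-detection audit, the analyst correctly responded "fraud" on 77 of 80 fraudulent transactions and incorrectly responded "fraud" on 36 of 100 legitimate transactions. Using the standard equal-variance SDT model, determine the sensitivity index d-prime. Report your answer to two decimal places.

H = 77/80 = 0.9625
FA = 36/100 = 0.3600
z(H) = 1.7805
z(FA) = -0.3585
d' = z(H) − z(FA) = 1.7805 − (-0.3585) = 2.1390

d-prime = 2.14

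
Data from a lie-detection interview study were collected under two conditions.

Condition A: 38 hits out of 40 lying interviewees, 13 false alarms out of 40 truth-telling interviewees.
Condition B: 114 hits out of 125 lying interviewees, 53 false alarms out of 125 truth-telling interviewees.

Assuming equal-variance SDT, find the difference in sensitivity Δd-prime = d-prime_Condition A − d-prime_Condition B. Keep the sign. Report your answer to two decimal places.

Condition A: z(0.9500) = 1.645, z(0.3250) = -0.454, d' = 2.099
Condition B: z(0.9120) = 1.353, z(0.4240) = -0.192, d' = 1.545
Δd' = d'_Condition A − d'_Condition B = 2.099 − 1.545 = 0.554
Condition A has the higher sensitivity.

Δd-prime = 0.55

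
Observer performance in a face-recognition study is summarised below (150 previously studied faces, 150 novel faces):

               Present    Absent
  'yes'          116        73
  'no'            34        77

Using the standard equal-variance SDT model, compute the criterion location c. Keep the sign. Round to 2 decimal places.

c = -0.36

H = 116/150 = 0.7733
FA = 73/150 = 0.4867
z(H) = z(0.7733) = 0.750
z(FA) = z(0.4867) = -0.033
c = −½·[z(H) + z(FA)] = −0.5 × (0.750 + (-0.033)) = -0.3585
c < 0: the observer has a liberal response bias.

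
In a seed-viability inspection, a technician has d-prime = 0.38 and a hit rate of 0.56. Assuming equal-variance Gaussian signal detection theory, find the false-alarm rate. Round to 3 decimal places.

false-alarm rate = 0.409

z(hit rate) = z(0.56) = 0.1510
z(FA) = z(H) − d' = 0.1510 − 0.38 = -0.2290
false-alarm rate = Φ(-0.2290) = 0.4094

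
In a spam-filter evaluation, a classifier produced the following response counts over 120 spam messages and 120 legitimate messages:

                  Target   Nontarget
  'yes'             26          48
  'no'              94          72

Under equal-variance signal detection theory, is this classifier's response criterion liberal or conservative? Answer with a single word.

z(H) = -0.784, z(FA) = -0.253
c = −½·(z(H) + z(FA)) = 0.5185
c > 0 → conservative criterion (biased toward responding “no”).

conservative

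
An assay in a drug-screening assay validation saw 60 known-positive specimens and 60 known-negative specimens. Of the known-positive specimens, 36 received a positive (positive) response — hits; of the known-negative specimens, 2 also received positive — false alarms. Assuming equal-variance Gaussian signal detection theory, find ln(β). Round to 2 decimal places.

H = 36/60 = 0.6000
FA = 2/60 = 0.0333
Φ⁻¹(0.6000) = 0.253, Φ⁻¹(0.0333) = -1.834
ln β = −½·[z(H)² − z(FA)²] = −0.5 × (0.064 − 3.364) = 1.650

ln β = 1.65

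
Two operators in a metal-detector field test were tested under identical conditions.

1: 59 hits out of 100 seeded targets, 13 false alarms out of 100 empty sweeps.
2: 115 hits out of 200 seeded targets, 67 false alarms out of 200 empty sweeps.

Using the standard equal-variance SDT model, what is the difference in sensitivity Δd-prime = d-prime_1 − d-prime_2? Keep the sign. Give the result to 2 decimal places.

Δd-prime = 0.74

1: z(0.5900) = 0.228, z(0.1300) = -1.126, d' = 1.354
2: z(0.5750) = 0.189, z(0.3350) = -0.426, d' = 0.615
Δd' = d'_1 − d'_2 = 1.354 − 0.615 = 0.739
1 has the higher sensitivity.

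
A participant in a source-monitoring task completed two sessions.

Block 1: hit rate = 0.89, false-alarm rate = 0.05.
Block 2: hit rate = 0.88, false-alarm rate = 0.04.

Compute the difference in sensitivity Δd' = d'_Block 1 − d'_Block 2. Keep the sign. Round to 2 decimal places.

Δd' = -0.05

Block 1: z(0.89) = 1.227, z(0.05) = -1.645, d' = 2.872
Block 2: z(0.88) = 1.175, z(0.04) = -1.751, d' = 2.926
Δd' = d'_Block 1 − d'_Block 2 = 2.872 − 2.926 = -0.054
Block 2 has the higher sensitivity.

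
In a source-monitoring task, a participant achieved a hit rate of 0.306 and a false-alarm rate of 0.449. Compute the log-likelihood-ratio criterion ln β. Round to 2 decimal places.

ln β = -0.12

z(0.306) = -0.507, z(0.449) = -0.128
ln β = −½·[z(H)² − z(FA)²] = −0.5 × (0.257 − 0.016) = -0.1205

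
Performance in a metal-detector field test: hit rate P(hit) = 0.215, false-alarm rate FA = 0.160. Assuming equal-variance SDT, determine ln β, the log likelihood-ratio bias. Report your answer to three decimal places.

ln β = 0.183

Φ⁻¹(H) = Φ⁻¹(0.215) = -0.7892
Φ⁻¹(FA) = Φ⁻¹(0.160) = -0.9945
ln β = −½·[z(H)² − z(FA)²] = −0.5 × (0.6228 − 0.9890) = 0.1831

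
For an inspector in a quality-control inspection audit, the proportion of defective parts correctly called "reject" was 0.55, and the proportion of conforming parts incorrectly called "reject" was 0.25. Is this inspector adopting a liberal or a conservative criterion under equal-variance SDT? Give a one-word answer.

conservative

z(H) = 0.126, z(FA) = -0.674
c = −½·(z(H) + z(FA)) = 0.274
c > 0 → conservative criterion (biased toward responding “no”).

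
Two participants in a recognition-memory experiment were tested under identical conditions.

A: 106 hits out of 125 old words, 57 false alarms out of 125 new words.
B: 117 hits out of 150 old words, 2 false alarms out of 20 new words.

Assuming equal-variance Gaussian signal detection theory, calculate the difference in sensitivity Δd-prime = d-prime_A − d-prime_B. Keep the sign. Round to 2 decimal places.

Δd-prime = -0.92

A: z(0.8480) = 1.028, z(0.4560) = -0.111, d' = 1.139
B: z(0.7800) = 0.772, z(0.1000) = -1.282, d' = 2.054
Δd' = d'_A − d'_B = 1.139 − 2.054 = -0.915
B has the higher sensitivity.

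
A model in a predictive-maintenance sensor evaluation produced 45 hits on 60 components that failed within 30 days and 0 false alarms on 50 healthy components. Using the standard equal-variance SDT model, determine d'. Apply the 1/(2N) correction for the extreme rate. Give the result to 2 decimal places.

The false-alarm rate is 0/50 = 0, so apply the 1/(2N) correction: FA → 1/(2·50) = 0.01000.
z(H) = z(0.75000) = 0.674
z(FA) = z(0.01000) = -2.326
d' = 0.674 − (-2.326) = 3.000

d' = 3.00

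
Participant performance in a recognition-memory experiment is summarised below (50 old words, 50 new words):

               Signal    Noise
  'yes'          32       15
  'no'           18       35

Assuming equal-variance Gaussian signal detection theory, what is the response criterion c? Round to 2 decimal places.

c = 0.08

H = 32/50 = 0.6400
FA = 15/50 = 0.3000
Φ⁻¹(0.6400) = 0.3585, Φ⁻¹(0.3000) = -0.5244
c = −½·[z(H) + z(FA)] = −0.5 × (0.3585 + (-0.5244)) = 0.08295
c > 0: the participant has a conservative response bias.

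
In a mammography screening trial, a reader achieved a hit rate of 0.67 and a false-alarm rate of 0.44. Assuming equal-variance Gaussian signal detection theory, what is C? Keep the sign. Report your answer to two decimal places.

C = -0.14

z(H) = z(0.67) = 0.440
z(FA) = z(0.44) = -0.151
c = −½·[z(H) + z(FA)] = −0.5 × (0.440 + (-0.151)) = -0.1445
c < 0: the reader has a liberal response bias.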